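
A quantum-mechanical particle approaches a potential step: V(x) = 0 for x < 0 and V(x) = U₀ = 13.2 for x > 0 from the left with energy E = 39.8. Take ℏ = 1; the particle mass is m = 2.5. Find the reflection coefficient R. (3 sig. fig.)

R = 0.0101

The wavenumbers are k₁ = √(2mE)/ℏ = 14.11 on the left and k₂ = √(2m(E − U₀))/ℏ = 11.53 on the right.
Matching ψ and ψ′ at x = 0 gives r = (k₁ − k₂)/(k₁ + k₂), so R = r² = 0.01008 and T = 1 − R = 0.9899.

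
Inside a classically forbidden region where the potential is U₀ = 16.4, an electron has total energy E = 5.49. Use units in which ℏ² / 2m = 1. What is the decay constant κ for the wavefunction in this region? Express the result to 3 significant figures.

κ = 3.30

Since E < U₀ the TISE in this region is ψ'' = κ²ψ with κ = √(2m(U₀ − E))/ℏ.
κ = √(2 × 0.5 × 10.91) = 3.303.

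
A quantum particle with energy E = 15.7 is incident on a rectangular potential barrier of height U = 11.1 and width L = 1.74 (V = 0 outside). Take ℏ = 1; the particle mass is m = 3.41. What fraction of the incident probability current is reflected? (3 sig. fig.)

R = 0.0407

Above the barrier the interior wavenumber is k₂ = √(2m(E − U))/ℏ = 5.601, giving phase k₂L = 9.746.
T = [1 + U² sin²(k₂L) / (4E(E − U))]⁻¹ = 1/1.042 = 0.959.
R = 1 − T = 0.0407.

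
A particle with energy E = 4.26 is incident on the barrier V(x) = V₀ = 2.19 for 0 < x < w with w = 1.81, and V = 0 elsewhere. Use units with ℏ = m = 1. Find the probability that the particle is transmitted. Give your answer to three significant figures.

T = 0.965

Above the barrier the interior wavenumber is k₂ = √(2m(E − V₀))/ℏ = 2.035, giving phase k₂w = 3.683.
T = [1 + V₀² sin²(k₂w) / (4E(E − V₀))]⁻¹ = 1/1.036 = 0.965.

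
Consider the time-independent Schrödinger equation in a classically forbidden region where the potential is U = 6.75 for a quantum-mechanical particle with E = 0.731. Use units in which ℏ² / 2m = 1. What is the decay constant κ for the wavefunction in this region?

Since E < U the TISE in this region is ψ'' = κ²ψ with κ = √(2m(U − E))/ℏ.
κ = √(2 × 0.5 × 6.019) = 2.453.

κ = 2.45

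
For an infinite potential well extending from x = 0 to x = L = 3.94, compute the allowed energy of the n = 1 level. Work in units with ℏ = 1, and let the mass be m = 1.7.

E = 0.187

The infinite-well eigenfunctions ψ_n = √(2/L) sin(nπx/L) vanish at both walls, giving E_n = n²π²ℏ²/(2mL²).
E_1 = 1² × π² / (2 × 1.7 × 3.94²) = 0.1870.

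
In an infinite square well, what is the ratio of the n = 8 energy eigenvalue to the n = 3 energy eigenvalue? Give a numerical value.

7.11111

Since E_n ∝ n², the ratio is (8/3)² = 7.11111.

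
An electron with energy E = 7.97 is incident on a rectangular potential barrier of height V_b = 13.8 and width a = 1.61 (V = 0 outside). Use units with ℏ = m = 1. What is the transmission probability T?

T = 0.0000655

Since E < V_b the interior solution is evanescent with decay constant κ = √(2m(V_b − E))/ℏ = 3.415.
κa = 5.498, sinh(κa) = 122.1.
The exact tunnelling result is T⁻¹ = 1 + V_b² sinh²(κa) / [4E(V_b − E)] = 15270, so T = 0.0000655.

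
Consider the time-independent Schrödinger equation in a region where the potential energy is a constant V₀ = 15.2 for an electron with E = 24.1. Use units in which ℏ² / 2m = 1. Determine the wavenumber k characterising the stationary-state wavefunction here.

k = 2.98

With E > V₀ the solution is oscillatory, ψ ∝ e^{±ikx} with k = √(2m(E − V₀))/ℏ.
k = √(2 × 0.5 × 8.9) = 2.983.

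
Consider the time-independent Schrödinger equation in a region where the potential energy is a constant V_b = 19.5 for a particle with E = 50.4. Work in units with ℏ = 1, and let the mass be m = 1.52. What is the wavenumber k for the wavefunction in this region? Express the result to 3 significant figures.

k = 9.69

With E > V_b the solution is oscillatory, ψ ∝ e^{±ikx} with k = √(2m(E − V_b))/ℏ.
k = √(2 × 1.52 × 30.9) = 9.692.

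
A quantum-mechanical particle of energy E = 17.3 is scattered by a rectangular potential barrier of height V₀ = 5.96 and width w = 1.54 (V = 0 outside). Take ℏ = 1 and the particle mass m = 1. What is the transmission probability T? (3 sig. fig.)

T = 0.967

E > V₀: inside the barrier k₂ = √(2m(E − V₀))/ℏ = 4.762, k₂w = 7.334.
Matching at both interfaces gives T⁻¹ = 1 + V₀² sin²(k₂w) / [4E(E − V₀)] = 1.034, hence T = 0.967.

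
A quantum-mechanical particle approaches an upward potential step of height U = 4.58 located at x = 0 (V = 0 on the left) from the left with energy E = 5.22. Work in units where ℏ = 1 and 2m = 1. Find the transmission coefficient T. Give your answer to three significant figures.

T = 0.768

On each side the TISE gives plane waves with k = √(2m(E − V))/ℏ: k₁ = √(2·½·5.22) = 2.285, k₂ = √(2·½·0.64) = 0.8000.
Matching ψ and ψ′ at x = 0 gives r = (k₁ − k₂)/(k₁ + k₂), so R = r² = 0.2317 and T = 1 − R = 0.7683.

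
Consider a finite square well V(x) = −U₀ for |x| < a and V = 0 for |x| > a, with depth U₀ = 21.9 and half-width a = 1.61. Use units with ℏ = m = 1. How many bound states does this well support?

Define the well-strength parameter z₀ = (a/ℏ)√(2mU₀) = 1.61 × √(2·1·21.9) = 10.66.
A new bound state (alternating even/odd) appears each time z₀ passes a multiple of π/2, so N = ⌊2z₀/π⌋ + 1 = ⌊6.783⌋ + 1 = 7.

N = 7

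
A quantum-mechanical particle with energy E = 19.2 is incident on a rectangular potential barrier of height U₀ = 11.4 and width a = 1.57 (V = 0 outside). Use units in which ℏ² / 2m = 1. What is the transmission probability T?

T = 0.837

E > U₀: inside the barrier k₂ = √(2m(E − U₀))/ℏ = 2.793, k₂a = 4.385.
T = [1 + U₀² sin²(k₂a) / (4E(E − U₀))]⁻¹ = 1/1.194 = 0.837.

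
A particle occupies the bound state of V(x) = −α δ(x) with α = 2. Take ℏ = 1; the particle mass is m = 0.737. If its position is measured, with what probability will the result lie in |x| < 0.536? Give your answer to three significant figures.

P = 0.794

The normalised bound state is ψ = √κ e^{−κ|x|} with κ = mα/ℏ² = 1.474.
P(|x| < d) = ∫_{−d}^{d} κ e^{−2κ|x|} dx = 1 − e^{−2κd} = 1 − e^{−1.580} = 0.7941.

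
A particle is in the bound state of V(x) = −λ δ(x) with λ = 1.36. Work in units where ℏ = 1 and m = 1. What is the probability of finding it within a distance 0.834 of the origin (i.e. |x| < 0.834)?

The normalised bound state is ψ = √κ e^{−κ|x|} with κ = mλ/ℏ² = 1.360.
P(|x| < d) = ∫_{−d}^{d} κ e^{−2κ|x|} dx = 1 − e^{−2κd} = 1 − e^{−2.268} = 0.8965.

P = 0.897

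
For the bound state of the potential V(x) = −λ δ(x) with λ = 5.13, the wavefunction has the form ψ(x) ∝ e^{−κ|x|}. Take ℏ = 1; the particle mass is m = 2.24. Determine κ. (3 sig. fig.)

Integrate −(ℏ²/2m)ψ'' − λδ(x)ψ = Eψ from −ε to +ε: the ψ'' term gives ψ'(0⁺) − ψ'(0⁻) and the δ term gives −(2mλ/ℏ²)ψ(0).
With ψ ∝ e^{−κ|x|} this yields −2κ = −2mλ/ℏ², so κ = mλ/ℏ² = 11.49.

κ = 11.5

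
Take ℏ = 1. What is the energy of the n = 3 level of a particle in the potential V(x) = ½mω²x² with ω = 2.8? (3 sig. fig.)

Using E_n = (n + ½)ℏω: E_3 = 3.5 × 2.8 = 9.800.

E = 9.80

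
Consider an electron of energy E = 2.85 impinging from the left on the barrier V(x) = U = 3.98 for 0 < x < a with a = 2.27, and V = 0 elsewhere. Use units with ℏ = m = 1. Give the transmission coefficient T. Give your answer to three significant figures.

T = 0.00353

E < U: inside the barrier ψ ∝ e^{±κx} with κ = √(2m(U − E))/ℏ = 1.503.
κa = 3.413, sinh(κa) = 15.15.
Matching ψ, ψ′ at both faces gives T = [1 + U² sinh²(κa) / (4E(U − E))]⁻¹ = 1/283.4 = 0.00353.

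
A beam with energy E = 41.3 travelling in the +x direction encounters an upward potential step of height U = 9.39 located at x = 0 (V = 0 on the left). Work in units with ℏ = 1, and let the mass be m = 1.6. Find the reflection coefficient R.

R = 0.00415

On each side the TISE gives plane waves with k = √(2m(E − V))/ℏ: k₁ = √(2·1.6·41.3) = 11.50, k₂ = √(2·1.6·31.91) = 10.11.
Continuity of ψ and ψ′ at the step yields the reflection amplitude r = (k₁ − k₂)/(k₁ + k₂) = 0.06440; thus R = |r|² = 0.004147, T = 0.9959.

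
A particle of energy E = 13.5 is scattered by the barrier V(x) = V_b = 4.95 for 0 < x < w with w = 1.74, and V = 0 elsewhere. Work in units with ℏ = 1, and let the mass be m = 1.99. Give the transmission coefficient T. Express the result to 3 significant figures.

E > V_b: inside the barrier k₂ = √(2m(E − V_b))/ℏ = 5.833, k₂w = 10.15.
T = [1 + V_b² sin²(k₂w) / (4E(E − V_b))]⁻¹ = 1/1.023 = 0.977.

T = 0.977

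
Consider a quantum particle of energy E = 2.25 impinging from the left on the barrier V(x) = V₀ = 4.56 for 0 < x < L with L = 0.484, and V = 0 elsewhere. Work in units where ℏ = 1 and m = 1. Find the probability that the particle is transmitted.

T = 0.395

Since E < V₀ the interior solution is evanescent with decay constant κ = √(2m(V₀ − E))/ℏ = 2.149.
κL = 1.040, sinh(κL) = 1.238.
The exact tunnelling result is T⁻¹ = 1 + V₀² sinh²(κL) / [4E(V₀ − E)] = 2.534, so T = 0.395.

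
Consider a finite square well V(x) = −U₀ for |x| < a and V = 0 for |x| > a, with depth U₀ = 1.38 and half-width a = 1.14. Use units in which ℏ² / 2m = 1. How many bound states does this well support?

N = 1

Define the well-strength parameter z₀ = (a/ℏ)√(2mU₀) = 1.14 × √(2·0.5·1.38) = 1.339.
The even/odd transcendental equations gain one root per π/2 in z₀, giving N = 1 + ⌊2z₀/π⌋ = 1 + ⌊0.8526⌋ = 1.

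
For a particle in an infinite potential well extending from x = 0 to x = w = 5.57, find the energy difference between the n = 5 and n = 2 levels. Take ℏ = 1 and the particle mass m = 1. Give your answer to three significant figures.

ΔE = 3.34

E_n = n²π²ℏ²/(2mw²), so ΔE = (5² − 2²) π²ℏ²/(2mw²).
ΔE = 21 × π² / (2 × 1 × 5.57²) = 3.340.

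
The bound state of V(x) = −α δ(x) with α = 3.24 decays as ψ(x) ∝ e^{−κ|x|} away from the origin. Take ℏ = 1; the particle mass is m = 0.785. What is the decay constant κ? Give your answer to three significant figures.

Integrating the TISE across x = 0 gives the cusp condition ψ'(0⁺) − ψ'(0⁻) = −(2mα/ℏ²)ψ(0).
With ψ ∝ e^{−κ|x|} this yields −2κ = −2mα/ℏ², so κ = mα/ℏ² = 2.543.

κ = 2.54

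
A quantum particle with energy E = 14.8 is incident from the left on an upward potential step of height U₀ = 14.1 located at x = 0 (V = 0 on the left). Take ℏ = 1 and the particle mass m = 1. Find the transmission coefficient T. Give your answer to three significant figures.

T = 0.587

On each side the TISE gives plane waves with k = √(2m(E − V))/ℏ: k₁ = √(2·1·14.8) = 5.441, k₂ = √(2·1·0.7) = 1.183.
Matching ψ and ψ′ at x = 0 gives r = (k₁ − k₂)/(k₁ + k₂), so R = r² = 0.4131 and T = 1 − R = 0.5869.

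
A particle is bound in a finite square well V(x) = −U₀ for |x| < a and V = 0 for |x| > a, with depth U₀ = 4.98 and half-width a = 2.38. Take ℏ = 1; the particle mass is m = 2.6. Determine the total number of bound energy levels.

N = 8

Define the well-strength parameter z₀ = (a/ℏ)√(2mU₀) = 2.38 × √(2·2.6·4.98) = 12.11.
The even/odd transcendental equations gain one root per π/2 in z₀, giving N = 1 + ⌊2z₀/π⌋ = 1 + ⌊7.710⌋ = 8.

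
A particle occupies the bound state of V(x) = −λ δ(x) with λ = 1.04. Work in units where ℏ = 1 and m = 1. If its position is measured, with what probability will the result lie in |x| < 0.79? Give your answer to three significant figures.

The normalised bound state is ψ = √κ e^{−κ|x|} with κ = mλ/ℏ² = 1.040.
P(|x| < d) = ∫_{−d}^{d} κ e^{−2κ|x|} dx = 1 − e^{−2κd} = 1 − e^{−1.643} = 0.8066.

P = 0.807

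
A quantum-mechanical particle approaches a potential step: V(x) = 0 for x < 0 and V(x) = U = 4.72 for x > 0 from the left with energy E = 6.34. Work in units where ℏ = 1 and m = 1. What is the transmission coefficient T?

The wavenumbers are k₁ = √(2mE)/ℏ = 3.561 on the left and k₂ = √(2m(E − U))/ℏ = 1.800 on the right.
Matching ψ and ψ′ at x = 0 gives r = (k₁ − k₂)/(k₁ + k₂), so R = r² = 0.1079 and T = 1 − R = 0.8921.

T = 0.892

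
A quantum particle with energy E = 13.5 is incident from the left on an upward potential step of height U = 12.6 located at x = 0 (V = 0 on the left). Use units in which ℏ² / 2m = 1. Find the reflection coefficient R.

The wavenumbers are k₁ = √(2mE)/ℏ = 3.674 on the left and k₂ = √(2m(E − U))/ℏ = 0.9487 on the right.
Matching ψ and ψ′ at x = 0 gives r = (k₁ − k₂)/(k₁ + k₂), so R = r² = 0.3476 and T = 1 − R = 0.6524.

R = 0.348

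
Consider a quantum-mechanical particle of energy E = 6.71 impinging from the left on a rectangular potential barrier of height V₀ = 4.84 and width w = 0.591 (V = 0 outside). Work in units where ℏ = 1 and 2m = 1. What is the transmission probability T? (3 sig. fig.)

E > V₀: inside the barrier k₂ = √(2m(E − V₀))/ℏ = 1.367, k₂w = 0.8082.
T = [1 + V₀² sin²(k₂w) / (4E(E − V₀))]⁻¹ = 1/1.244 = 0.804.

T = 0.804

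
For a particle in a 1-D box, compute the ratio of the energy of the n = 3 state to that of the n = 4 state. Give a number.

0.5625

E_n = n²π²ℏ²/(2mL²) so the ratio is n₂²/n₁² = 9/16 = 0.5625.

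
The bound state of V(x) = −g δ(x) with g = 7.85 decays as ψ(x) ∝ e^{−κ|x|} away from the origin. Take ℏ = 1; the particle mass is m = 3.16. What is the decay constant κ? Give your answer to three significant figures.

Integrating the TISE across x = 0 gives the cusp condition ψ'(0⁺) − ψ'(0⁻) = −(2mg/ℏ²)ψ(0).
With ψ ∝ e^{−κ|x|} this yields −2κ = −2mg/ℏ², so κ = mg/ℏ² = 24.81.

κ = 24.8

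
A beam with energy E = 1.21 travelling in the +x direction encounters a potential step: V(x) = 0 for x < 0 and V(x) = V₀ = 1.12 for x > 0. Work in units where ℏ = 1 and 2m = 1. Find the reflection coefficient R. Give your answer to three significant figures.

R = 0.327

The wavenumbers are k₁ = √(2mE)/ℏ = 1.100 on the left and k₂ = √(2m(E − V₀))/ℏ = 0.3000 on the right.
Continuity of ψ and ψ′ at the step yields the reflection amplitude r = (k₁ − k₂)/(k₁ + k₂) = 0.5714; thus R = |r|² = 0.3265, T = 0.6735.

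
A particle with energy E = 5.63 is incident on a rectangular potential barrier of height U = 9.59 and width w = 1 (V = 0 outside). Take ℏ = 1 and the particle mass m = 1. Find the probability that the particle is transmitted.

Since E < U the interior solution is evanescent with decay constant κ = √(2m(U − E))/ℏ = 2.814.
κw = 2.814, sinh(κw) = 8.310.
The exact tunnelling result is T⁻¹ = 1 + U² sinh²(κw) / [4E(U − E)] = 72.22, so T = 0.0138.

T = 0.0138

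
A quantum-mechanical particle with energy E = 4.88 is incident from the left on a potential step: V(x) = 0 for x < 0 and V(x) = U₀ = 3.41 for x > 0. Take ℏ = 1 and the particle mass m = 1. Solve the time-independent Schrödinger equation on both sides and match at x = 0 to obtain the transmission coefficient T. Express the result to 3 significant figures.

T = 0.915

The wavenumbers are k₁ = √(2mE)/ℏ = 3.124 on the left and k₂ = √(2m(E − U₀))/ℏ = 1.715 on the right.
Matching ψ and ψ′ at x = 0 gives r = (k₁ − k₂)/(k₁ + k₂), so R = r² = 0.08485 and T = 1 − R = 0.9152.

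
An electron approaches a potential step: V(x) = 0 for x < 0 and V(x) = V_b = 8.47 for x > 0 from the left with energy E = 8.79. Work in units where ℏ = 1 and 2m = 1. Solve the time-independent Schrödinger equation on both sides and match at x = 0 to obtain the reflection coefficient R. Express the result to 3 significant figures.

R = 0.462

On each side the TISE gives plane waves with k = √(2m(E − V))/ℏ: k₁ = √(2·½·8.79) = 2.965, k₂ = √(2·½·0.32) = 0.5657.
Continuity of ψ and ψ′ at the step yields the reflection amplitude r = (k₁ − k₂)/(k₁ + k₂) = 0.6795; thus R = |r|² = 0.4618, T = 0.5382.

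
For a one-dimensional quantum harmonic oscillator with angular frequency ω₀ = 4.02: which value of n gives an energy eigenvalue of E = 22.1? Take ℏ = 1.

E_n = ℏω₀(n + ½) ⇒ n = E/(ℏω₀) − ½ = 22.1/4.02 − 0.5 = 4.998 → n = 5.

n = 5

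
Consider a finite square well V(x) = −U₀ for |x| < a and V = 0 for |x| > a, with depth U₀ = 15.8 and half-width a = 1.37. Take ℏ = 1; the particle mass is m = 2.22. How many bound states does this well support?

Define the well-strength parameter z₀ = (a/ℏ)√(2mU₀) = 1.37 × √(2·2.22·15.8) = 11.47.
The even/odd transcendental equations gain one root per π/2 in z₀, giving N = 1 + ⌊2z₀/π⌋ = 1 + ⌊7.305⌋ = 8.

N = 8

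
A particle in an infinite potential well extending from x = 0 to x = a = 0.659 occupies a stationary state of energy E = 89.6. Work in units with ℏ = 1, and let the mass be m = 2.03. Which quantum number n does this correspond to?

For an infinite well E_n = n²π²ℏ²/(2ma²), so n = (a/πℏ)√(2mE).
n = (0.659/π) × √(2 × 2.03 × 89.6) = 4.001 → n = 4.

n = 4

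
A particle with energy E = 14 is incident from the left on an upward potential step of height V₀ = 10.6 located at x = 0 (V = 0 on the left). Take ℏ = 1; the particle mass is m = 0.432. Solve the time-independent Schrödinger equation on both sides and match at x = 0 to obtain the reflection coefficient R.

The wavenumbers are k₁ = √(2mE)/ℏ = 3.478 on the left and k₂ = √(2m(E − V₀))/ℏ = 1.714 on the right.
Matching ψ and ψ′ at x = 0 gives r = (k₁ − k₂)/(k₁ + k₂), so R = r² = 0.1154 and T = 1 − R = 0.8846.

R = 0.115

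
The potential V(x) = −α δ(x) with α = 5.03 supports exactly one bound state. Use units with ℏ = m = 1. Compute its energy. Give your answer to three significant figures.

For x ≠ 0 the bound state is ψ ∝ e^{−κ|x|}; integrating the TISE across the delta gives the cusp condition 2κ = 2mα/ℏ², so κ = 5.030.
Then E = −ℏ²κ²/(2m) = −mα²/(2ℏ²) = -12.65.

E = -12.7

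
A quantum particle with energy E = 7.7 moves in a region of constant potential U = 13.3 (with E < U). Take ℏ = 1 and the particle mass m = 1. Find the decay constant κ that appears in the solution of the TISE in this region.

Since E < U the TISE in this region is ψ'' = κ²ψ with κ = √(2m(U − E))/ℏ.
κ = √(2 × 1 × 5.6) = 3.347.

κ = 3.35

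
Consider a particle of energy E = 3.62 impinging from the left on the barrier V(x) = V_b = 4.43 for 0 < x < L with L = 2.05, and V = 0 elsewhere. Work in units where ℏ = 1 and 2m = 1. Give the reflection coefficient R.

R = 0.941

E < V_b: inside the barrier ψ ∝ e^{±κx} with κ = √(2m(V_b − E))/ℏ = 0.9000.
κL = 1.845, sinh(κL) = 3.085.
Matching ψ, ψ′ at both faces gives T = [1 + V_b² sinh²(κL) / (4E(V_b − E))]⁻¹ = 1/16.92 = 0.0591.
R = 1 − T = 0.941.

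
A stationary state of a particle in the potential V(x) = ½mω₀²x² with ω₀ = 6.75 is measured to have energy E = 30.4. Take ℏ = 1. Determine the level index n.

n = 4

Invert E_n = (n + ½)ℏω₀: n = E/ℏω₀ − ½ = 4.004, so n = 4.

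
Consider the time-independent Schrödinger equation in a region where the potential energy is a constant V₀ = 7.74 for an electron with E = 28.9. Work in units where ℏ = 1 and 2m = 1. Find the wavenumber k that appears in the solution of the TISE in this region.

k = 4.60

With E > V₀ the solution is oscillatory, ψ ∝ e^{±ikx} with k = √(2m(E − V₀))/ℏ.
k = √(2 × 0.5 × 21.16) = 4.600.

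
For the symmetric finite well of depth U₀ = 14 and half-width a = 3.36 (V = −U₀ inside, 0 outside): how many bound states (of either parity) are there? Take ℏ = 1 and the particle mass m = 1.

Define the well-strength parameter z₀ = (a/ℏ)√(2mU₀) = 3.36 × √(2·1·14) = 17.78.
A new bound state (alternating even/odd) appears each time z₀ passes a multiple of π/2, so N = ⌊2z₀/π⌋ + 1 = ⌊11.32⌋ + 1 = 12.

N = 12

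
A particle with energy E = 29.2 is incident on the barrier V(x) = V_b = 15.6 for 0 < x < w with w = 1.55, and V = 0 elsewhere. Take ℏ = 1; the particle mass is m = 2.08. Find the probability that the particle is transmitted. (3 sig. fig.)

E > V_b: inside the barrier k₂ = √(2m(E − V_b))/ℏ = 7.522, k₂w = 11.66.
T = [1 + V_b² sin²(k₂w) / (4E(E − V_b))]⁻¹ = 1/1.095 = 0.913.

T = 0.913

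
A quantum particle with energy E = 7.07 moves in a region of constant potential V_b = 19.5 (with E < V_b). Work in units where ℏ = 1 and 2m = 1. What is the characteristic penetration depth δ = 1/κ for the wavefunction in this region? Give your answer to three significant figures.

Since E < V_b the TISE in this region is ψ'' = κ²ψ with κ = √(2m(V_b − E))/ℏ.
κ = √(2 × 0.5 × 12.43) = 3.526. The penetration depth is δ = 1/κ = 0.284.

δ = 0.284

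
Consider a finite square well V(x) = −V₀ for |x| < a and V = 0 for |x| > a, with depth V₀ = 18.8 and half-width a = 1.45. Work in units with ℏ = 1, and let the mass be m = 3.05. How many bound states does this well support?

N = 10

Define the well-strength parameter z₀ = (a/ℏ)√(2mV₀) = 1.45 × √(2·3.05·18.8) = 15.53.
The even/odd transcendental equations gain one root per π/2 in z₀, giving N = 1 + ⌊2z₀/π⌋ = 1 + ⌊9.885⌋ = 10.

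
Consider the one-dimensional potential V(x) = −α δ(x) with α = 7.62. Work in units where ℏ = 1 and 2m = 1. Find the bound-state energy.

For x ≠ 0 the bound state is ψ ∝ e^{−κ|x|}; integrating the TISE across the delta gives the cusp condition 2κ = 2mα/ℏ², so κ = 3.810.
Then E = −ℏ²κ²/(2m) = −mα²/(2ℏ²) = -14.52.

E = -14.5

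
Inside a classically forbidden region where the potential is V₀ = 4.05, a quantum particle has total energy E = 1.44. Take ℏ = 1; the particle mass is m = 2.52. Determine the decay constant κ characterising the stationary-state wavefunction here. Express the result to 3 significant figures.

Since E < V₀ the TISE in this region is ψ'' = κ²ψ with κ = √(2m(V₀ − E))/ℏ.
κ = √(2 × 2.52 × 2.61) = 3.627.

κ = 3.63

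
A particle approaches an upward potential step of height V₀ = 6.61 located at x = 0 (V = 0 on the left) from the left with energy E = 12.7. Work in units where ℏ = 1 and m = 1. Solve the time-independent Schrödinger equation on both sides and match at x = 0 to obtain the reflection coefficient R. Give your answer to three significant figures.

On each side the TISE gives plane waves with k = √(2m(E − V))/ℏ: k₁ = √(2·1·12.7) = 5.040, k₂ = √(2·1·6.09) = 3.490.
Continuity of ψ and ψ′ at the step yields the reflection amplitude r = (k₁ − k₂)/(k₁ + k₂) = 0.1817; thus R = |r|² = 0.03301, T = 0.9670.

R = 0.0330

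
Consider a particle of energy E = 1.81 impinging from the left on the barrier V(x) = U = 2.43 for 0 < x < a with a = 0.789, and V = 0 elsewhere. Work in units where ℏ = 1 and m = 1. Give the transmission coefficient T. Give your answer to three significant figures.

T = 0.434

Since E < U the interior solution is evanescent with decay constant κ = √(2m(U − E))/ℏ = 1.114.
κa = 0.8786, sinh(κa) = 0.9961.
Matching ψ, ψ′ at both faces gives T = [1 + U² sinh²(κa) / (4E(U − E))]⁻¹ = 1/2.305 = 0.434.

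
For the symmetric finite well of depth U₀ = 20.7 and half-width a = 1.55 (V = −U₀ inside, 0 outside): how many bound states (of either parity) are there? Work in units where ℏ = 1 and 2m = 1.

The dimensionless depth is z₀ = a√(2mU₀)/ℏ = 1.55 × √(20.70) = 7.052.
The even/odd transcendental equations gain one root per π/2 in z₀, giving N = 1 + ⌊2z₀/π⌋ = 1 + ⌊4.489⌋ = 5.

N = 5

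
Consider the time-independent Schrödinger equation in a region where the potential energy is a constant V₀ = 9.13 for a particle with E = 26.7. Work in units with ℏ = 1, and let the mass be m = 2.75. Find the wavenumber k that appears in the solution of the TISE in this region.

With E > V₀ the solution is oscillatory, ψ ∝ e^{±ikx} with k = √(2m(E − V₀))/ℏ.
k = √(2 × 2.75 × 17.57) = 9.830.

k = 9.83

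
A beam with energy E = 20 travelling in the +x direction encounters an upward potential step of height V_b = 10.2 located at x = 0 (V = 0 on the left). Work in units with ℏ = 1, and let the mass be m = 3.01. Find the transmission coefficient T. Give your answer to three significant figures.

T = 0.969

The wavenumbers are k₁ = √(2mE)/ℏ = 10.97 on the left and k₂ = √(2m(E − V_b))/ℏ = 7.681 on the right.
Continuity of ψ and ψ′ at the step yields the reflection amplitude r = (k₁ − k₂)/(k₁ + k₂) = 0.1765; thus R = |r|² = 0.03114, T = 0.9689.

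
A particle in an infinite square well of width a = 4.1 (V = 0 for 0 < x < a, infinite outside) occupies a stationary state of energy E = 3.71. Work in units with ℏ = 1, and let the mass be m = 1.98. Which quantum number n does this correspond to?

For an infinite well E_n = n²π²ℏ²/(2ma²), so n = (a/πℏ)√(2mE).
n = (4.1/π) × √(2 × 1.98 × 3.71) = 5.002 → n = 5.

n = 5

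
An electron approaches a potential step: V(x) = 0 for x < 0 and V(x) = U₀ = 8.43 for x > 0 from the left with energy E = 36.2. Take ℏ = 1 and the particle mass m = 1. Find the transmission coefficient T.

T = 0.996

On each side the TISE gives plane waves with k = √(2m(E − V))/ℏ: k₁ = √(2·1·36.2) = 8.509, k₂ = √(2·1·27.77) = 7.453.
Matching ψ and ψ′ at x = 0 gives r = (k₁ − k₂)/(k₁ + k₂), so R = r² = 0.004380 and T = 1 − R = 0.9956.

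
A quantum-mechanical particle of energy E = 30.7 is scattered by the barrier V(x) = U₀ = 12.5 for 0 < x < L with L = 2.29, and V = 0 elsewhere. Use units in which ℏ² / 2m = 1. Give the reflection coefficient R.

R = 0.00792

E > U₀: inside the barrier k₂ = √(2m(E − U₀))/ℏ = 4.266, k₂L = 9.769.
Matching at both interfaces gives T⁻¹ = 1 + U₀² sin²(k₂L) / [4E(E − U₀)] = 1.008, hence T = 0.992.
R = 1 − T = 0.00792.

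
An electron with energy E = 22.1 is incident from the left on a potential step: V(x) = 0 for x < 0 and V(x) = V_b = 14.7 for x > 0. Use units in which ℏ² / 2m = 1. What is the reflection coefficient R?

R = 0.0712

On each side the TISE gives plane waves with k = √(2m(E − V))/ℏ: k₁ = √(2·½·22.1) = 4.701, k₂ = √(2·½·7.4) = 2.720.
Continuity of ψ and ψ′ at the step yields the reflection amplitude r = (k₁ − k₂)/(k₁ + k₂) = 0.2669; thus R = |r|² = 0.07124, T = 0.9288.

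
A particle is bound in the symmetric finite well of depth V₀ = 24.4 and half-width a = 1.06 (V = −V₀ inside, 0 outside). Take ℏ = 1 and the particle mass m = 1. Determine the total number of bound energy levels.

Define the well-strength parameter z₀ = (a/ℏ)√(2mV₀) = 1.06 × √(2·1·24.4) = 7.405.
The even/odd transcendental equations gain one root per π/2 in z₀, giving N = 1 + ⌊2z₀/π⌋ = 1 + ⌊4.714⌋ = 5.

N = 5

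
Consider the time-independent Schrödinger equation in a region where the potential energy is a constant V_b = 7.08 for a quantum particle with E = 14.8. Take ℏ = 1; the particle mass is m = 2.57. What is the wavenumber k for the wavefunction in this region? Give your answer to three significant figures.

With E > V_b the solution is oscillatory, ψ ∝ e^{±ikx} with k = √(2m(E − V_b))/ℏ.
k = √(2 × 2.57 × 7.72) = 6.299.

k = 6.30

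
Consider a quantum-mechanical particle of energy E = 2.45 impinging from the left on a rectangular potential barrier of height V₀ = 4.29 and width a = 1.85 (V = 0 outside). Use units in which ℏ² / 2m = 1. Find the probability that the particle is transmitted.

T = 0.0256

Since E < V₀ the interior solution is evanescent with decay constant κ = √(2m(V₀ − E))/ℏ = 1.356.
κa = 2.509, sinh(κa) = 6.109.
Matching ψ, ψ′ at both faces gives T = [1 + V₀² sinh²(κa) / (4E(V₀ − E))]⁻¹ = 1/39.08 = 0.0256.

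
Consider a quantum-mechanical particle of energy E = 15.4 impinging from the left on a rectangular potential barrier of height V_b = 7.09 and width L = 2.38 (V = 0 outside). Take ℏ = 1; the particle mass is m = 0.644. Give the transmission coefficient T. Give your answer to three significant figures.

T = 0.911

Above the barrier the interior wavenumber is k₂ = √(2m(E − V_b))/ℏ = 3.272, giving phase k₂L = 7.786.
T = [1 + V_b² sin²(k₂L) / (4E(E − V_b))]⁻¹ = 1/1.098 = 0.911.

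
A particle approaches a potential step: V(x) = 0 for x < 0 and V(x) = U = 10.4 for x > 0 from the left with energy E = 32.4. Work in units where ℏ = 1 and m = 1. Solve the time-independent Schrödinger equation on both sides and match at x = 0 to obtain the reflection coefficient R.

The wavenumbers are k₁ = √(2mE)/ℏ = 8.050 on the left and k₂ = √(2m(E − U))/ℏ = 6.633 on the right.
Matching ψ and ψ′ at x = 0 gives r = (k₁ − k₂)/(k₁ + k₂), so R = r² = 0.009308 and T = 1 − R = 0.9907.

R = 0.00931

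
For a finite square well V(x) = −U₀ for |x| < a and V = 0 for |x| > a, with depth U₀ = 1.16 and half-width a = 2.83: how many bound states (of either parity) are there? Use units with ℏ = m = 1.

N = 3

Define the well-strength parameter z₀ = (a/ℏ)√(2mU₀) = 2.83 × √(2·1·1.16) = 4.311.
A new bound state (alternating even/odd) appears each time z₀ passes a multiple of π/2, so N = ⌊2z₀/π⌋ + 1 = ⌊2.744⌋ + 1 = 3.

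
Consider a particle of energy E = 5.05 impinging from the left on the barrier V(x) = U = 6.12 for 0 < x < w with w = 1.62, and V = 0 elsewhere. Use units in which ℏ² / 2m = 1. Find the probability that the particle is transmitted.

E < U: inside the barrier ψ ∝ e^{±κx} with κ = √(2m(U − E))/ℏ = 1.034.
κw = 1.676, sinh(κw) = 2.578.
Matching ψ, ψ′ at both faces gives T = [1 + U² sinh²(κw) / (4E(U − E))]⁻¹ = 1/12.51 = 0.0799.

T = 0.0799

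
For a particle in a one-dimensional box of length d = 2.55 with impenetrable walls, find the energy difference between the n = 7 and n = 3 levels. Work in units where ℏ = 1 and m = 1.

E_n = n²π²ℏ²/(2md²), so ΔE = (7² − 3²) π²ℏ²/(2md²).
ΔE = 40 × π² / (2 × 1 × 2.55²) = 30.36.

ΔE = 30.4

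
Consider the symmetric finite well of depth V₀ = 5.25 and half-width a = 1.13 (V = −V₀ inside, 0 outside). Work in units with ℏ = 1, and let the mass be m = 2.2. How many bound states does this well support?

The dimensionless depth is z₀ = a√(2mV₀)/ℏ = 1.13 × √(23.10) = 5.431.
The even/odd transcendental equations gain one root per π/2 in z₀, giving N = 1 + ⌊2z₀/π⌋ = 1 + ⌊3.458⌋ = 4.

N = 4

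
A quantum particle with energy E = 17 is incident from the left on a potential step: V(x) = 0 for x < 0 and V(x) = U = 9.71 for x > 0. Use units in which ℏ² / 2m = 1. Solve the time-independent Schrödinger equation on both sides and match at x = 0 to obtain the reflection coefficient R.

R = 0.0435

The wavenumbers are k₁ = √(2mE)/ℏ = 4.123 on the left and k₂ = √(2m(E − U))/ℏ = 2.700 on the right.
Continuity of ψ and ψ′ at the step yields the reflection amplitude r = (k₁ − k₂)/(k₁ + k₂) = 0.2086; thus R = |r|² = 0.04350, T = 0.9565.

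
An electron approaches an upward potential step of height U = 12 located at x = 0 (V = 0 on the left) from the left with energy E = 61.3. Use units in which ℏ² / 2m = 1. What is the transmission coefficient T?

T = 0.997

The wavenumbers are k₁ = √(2mE)/ℏ = 7.829 on the left and k₂ = √(2m(E − U))/ℏ = 7.021 on the right.
Matching ψ and ψ′ at x = 0 gives r = (k₁ − k₂)/(k₁ + k₂), so R = r² = 0.002960 and T = 1 − R = 0.9970.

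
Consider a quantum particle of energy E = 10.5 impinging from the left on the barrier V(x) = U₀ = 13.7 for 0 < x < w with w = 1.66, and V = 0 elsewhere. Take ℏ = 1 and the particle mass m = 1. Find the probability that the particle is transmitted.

Since E < U₀ the interior solution is evanescent with decay constant κ = √(2m(U₀ − E))/ℏ = 2.530.
κw = 4.200, sinh(κw) = 33.32.
The exact tunnelling result is T⁻¹ = 1 + U₀² sinh²(κw) / [4E(U₀ − E)] = 1551, so T = 0.000645.

T = 0.000645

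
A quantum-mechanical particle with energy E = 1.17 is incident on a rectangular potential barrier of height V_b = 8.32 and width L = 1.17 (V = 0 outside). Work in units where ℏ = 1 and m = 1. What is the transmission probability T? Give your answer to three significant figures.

E < V_b: inside the barrier ψ ∝ e^{±κx} with κ = √(2m(V_b − E))/ℏ = 3.782.
κL = 4.424, sinh(κL) = 41.73.
The exact tunnelling result is T⁻¹ = 1 + V_b² sinh²(κL) / [4E(V_b − E)] = 3603, so T = 0.000278.

T = 0.000278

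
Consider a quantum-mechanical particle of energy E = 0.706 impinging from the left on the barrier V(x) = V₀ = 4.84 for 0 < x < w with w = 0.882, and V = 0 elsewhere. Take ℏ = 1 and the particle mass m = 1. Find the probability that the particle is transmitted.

T = 0.0125

E < V₀: inside the barrier ψ ∝ e^{±κx} with κ = √(2m(V₀ − E))/ℏ = 2.875.
κw = 2.536, sinh(κw) = 6.276.
Matching ψ, ψ′ at both faces gives T = [1 + V₀² sinh²(κw) / (4E(V₀ − E))]⁻¹ = 1/80.03 = 0.0125.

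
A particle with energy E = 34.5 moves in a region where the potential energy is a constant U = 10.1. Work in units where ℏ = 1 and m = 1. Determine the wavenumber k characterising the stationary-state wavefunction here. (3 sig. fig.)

k = 6.99

With E > U the solution is oscillatory, ψ ∝ e^{±ikx} with k = √(2m(E − U))/ℏ.
k = √(2 × 1 × 24.4) = 6.986.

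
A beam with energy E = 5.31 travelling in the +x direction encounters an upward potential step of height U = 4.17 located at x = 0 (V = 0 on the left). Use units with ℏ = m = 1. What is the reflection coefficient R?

On each side the TISE gives plane waves with k = √(2m(E − V))/ℏ: k₁ = √(2·1·5.31) = 3.259, k₂ = √(2·1·1.14) = 1.510.
Continuity of ψ and ψ′ at the step yields the reflection amplitude r = (k₁ − k₂)/(k₁ + k₂) = 0.3667; thus R = |r|² = 0.1345, T = 0.8655.

R = 0.134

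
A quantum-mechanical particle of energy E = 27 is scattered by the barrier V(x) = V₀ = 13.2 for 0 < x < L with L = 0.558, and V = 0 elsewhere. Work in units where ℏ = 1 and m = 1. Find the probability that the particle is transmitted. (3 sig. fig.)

E > V₀: inside the barrier k₂ = √(2m(E − V₀))/ℏ = 5.254, k₂L = 2.931.
Matching at both interfaces gives T⁻¹ = 1 + V₀² sin²(k₂L) / [4E(E − V₀)] = 1.005, hence T = 0.995.

T = 0.995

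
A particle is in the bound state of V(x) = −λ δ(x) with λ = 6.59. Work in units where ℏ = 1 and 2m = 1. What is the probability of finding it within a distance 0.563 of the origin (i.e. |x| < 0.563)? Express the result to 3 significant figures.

The normalised bound state is ψ = √κ e^{−κ|x|} with κ = mλ/ℏ² = 3.295.
P(|x| < d) = ∫_{−d}^{d} κ e^{−2κ|x|} dx = 1 − e^{−2κd} = 1 − e^{−3.710} = 0.9755.

P = 0.976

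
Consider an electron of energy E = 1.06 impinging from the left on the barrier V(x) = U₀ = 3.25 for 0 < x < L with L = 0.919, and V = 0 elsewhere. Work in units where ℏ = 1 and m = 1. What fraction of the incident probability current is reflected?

Since E < U₀ the interior solution is evanescent with decay constant κ = √(2m(U₀ − E))/ℏ = 2.093.
κL = 1.923, sinh(κL) = 3.349.
The exact tunnelling result is T⁻¹ = 1 + U₀² sinh²(κL) / [4E(U₀ − E)] = 13.76, so T = 0.0727.
R = 1 − T = 0.927.

R = 0.927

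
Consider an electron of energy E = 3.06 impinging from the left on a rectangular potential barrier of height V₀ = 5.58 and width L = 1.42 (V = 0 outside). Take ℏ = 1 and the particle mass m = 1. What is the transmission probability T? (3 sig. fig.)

E < V₀: inside the barrier ψ ∝ e^{±κx} with κ = √(2m(V₀ − E))/ℏ = 2.245.
κL = 3.188, sinh(κL) = 12.10.
Matching ψ, ψ′ at both faces gives T = [1 + V₀² sinh²(κL) / (4E(V₀ − E))]⁻¹ = 1/148.7 = 0.00672.

T = 0.00672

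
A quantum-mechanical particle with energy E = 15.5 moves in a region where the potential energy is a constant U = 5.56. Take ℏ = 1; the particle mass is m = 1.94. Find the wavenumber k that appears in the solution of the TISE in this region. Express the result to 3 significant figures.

With E > U the solution is oscillatory, ψ ∝ e^{±ikx} with k = √(2m(E − U))/ℏ.
k = √(2 × 1.94 × 9.94) = 6.210.

k = 6.21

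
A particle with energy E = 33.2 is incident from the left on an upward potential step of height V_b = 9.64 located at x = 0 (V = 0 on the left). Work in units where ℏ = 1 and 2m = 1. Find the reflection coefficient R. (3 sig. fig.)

The wavenumbers are k₁ = √(2mE)/ℏ = 5.762 on the left and k₂ = √(2m(E − V_b))/ℏ = 4.854 on the right.
Matching ψ and ψ′ at x = 0 gives r = (k₁ − k₂)/(k₁ + k₂), so R = r² = 0.007317 and T = 1 − R = 0.9927.

R = 0.00732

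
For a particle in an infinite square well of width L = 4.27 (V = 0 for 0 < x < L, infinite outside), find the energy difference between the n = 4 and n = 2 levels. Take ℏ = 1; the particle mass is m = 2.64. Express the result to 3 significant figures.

ΔE = 1.23

E_n = n²π²ℏ²/(2mL²), so ΔE = (4² − 2²) π²ℏ²/(2mL²).
ΔE = 12 × π² / (2 × 2.64 × 4.27²) = 1.230.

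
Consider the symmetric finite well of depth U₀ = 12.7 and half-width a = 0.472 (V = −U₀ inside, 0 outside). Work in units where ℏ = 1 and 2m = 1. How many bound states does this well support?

N = 2

The dimensionless depth is z₀ = a√(2mU₀)/ℏ = 0.472 × √(12.70) = 1.682.
The even/odd transcendental equations gain one root per π/2 in z₀, giving N = 1 + ⌊2z₀/π⌋ = 1 + ⌊1.071⌋ = 2.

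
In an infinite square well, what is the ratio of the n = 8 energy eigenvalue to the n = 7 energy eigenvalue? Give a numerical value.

1.30612

E_n = n²π²ℏ²/(2mL²) so the ratio is n₂²/n₁² = 64/49 = 1.30612.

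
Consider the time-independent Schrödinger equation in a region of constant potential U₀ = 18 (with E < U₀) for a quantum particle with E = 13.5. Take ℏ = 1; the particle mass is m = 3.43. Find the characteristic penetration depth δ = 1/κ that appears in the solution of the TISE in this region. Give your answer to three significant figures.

δ = 0.180

Since E < U₀ the TISE in this region is ψ'' = κ²ψ with κ = √(2m(U₀ − E))/ℏ.
κ = √(2 × 3.43 × 4.5) = 5.556. The penetration depth is δ = 1/κ = 0.180.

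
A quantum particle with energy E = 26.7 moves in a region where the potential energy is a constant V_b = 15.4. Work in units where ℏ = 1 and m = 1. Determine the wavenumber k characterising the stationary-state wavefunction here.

k = 4.75

With E > V_b the solution is oscillatory, ψ ∝ e^{±ikx} with k = √(2m(E − V_b))/ℏ.
k = √(2 × 1 × 11.3) = 4.754.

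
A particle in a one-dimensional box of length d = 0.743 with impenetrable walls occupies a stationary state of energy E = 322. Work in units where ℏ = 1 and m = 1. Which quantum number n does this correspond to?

n = 6

From E_n = n²π²ℏ²/(2md²) invert to n = √(2md²E)/(πℏ).
n = (0.743/π) × √(2 × 1 × 322) = 6.002 → n = 6.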